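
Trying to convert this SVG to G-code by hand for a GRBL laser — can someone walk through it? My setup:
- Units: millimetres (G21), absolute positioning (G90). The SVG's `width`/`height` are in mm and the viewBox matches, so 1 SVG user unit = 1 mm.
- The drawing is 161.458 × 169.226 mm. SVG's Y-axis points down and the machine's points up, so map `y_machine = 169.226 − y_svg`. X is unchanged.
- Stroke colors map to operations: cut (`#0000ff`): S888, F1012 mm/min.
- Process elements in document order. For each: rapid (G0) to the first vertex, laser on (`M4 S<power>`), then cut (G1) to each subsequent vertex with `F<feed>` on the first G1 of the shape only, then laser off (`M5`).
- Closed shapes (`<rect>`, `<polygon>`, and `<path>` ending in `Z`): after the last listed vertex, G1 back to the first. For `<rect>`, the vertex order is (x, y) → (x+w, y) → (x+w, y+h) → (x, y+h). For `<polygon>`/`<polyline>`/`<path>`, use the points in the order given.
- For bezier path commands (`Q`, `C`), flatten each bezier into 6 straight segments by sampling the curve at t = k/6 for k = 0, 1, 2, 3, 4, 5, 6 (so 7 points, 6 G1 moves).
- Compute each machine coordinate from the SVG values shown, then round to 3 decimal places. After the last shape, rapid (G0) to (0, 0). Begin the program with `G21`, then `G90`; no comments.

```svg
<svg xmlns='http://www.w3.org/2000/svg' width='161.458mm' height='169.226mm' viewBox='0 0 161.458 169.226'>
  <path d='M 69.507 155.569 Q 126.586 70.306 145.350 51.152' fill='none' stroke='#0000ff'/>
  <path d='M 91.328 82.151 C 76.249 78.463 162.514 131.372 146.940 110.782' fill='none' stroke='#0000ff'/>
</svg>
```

G21
G90
G0 X69.507 Y13.657
M4 S888
G1 X87.469 Y40.242 F1012
G1 X103.302 Y63.154
G1 X117.007 Y82.393
G1 X128.583 Y97.959
G1 X138.031 Y109.853
G1 X145.350 Y118.074
M5
G0 X91.328 Y87.075
M4 S888
G1 X91.293 Y84.805 F1012
G1 X102.505 Y76.716
G1 X119.320 Y66.421
G1 X136.093 Y57.535
G1 X147.181 Y53.672
G1 X146.940 Y58.444
M5
G0 X0.000 Y0.000

Since the viewBox matches the mm dimensions, user units are millimetres directly. The only transform is the Y-flip y_m = 169.226 − y_svg.

Shape 1 is a quadratic bezier drawn with `<path>`. Its stroke #0000ff means cut at S888, F1012. After flipping Y the toolpath is (69.507,13.657) → (87.469,40.242) → (103.302,63.154) → (117.007,82.393) → (128.583,97.959) → (138.031,109.853) → (145.350,118.074).

Shape 2 is a cubic bezier drawn with `<path>`. Its stroke #0000ff means cut at S888, F1012. After flipping Y the toolpath is (91.328,87.075) → (91.293,84.805) → (102.505,76.716) → (119.320,66.421) → (136.093,57.535) → (147.181,53.672) → (146.940,58.444).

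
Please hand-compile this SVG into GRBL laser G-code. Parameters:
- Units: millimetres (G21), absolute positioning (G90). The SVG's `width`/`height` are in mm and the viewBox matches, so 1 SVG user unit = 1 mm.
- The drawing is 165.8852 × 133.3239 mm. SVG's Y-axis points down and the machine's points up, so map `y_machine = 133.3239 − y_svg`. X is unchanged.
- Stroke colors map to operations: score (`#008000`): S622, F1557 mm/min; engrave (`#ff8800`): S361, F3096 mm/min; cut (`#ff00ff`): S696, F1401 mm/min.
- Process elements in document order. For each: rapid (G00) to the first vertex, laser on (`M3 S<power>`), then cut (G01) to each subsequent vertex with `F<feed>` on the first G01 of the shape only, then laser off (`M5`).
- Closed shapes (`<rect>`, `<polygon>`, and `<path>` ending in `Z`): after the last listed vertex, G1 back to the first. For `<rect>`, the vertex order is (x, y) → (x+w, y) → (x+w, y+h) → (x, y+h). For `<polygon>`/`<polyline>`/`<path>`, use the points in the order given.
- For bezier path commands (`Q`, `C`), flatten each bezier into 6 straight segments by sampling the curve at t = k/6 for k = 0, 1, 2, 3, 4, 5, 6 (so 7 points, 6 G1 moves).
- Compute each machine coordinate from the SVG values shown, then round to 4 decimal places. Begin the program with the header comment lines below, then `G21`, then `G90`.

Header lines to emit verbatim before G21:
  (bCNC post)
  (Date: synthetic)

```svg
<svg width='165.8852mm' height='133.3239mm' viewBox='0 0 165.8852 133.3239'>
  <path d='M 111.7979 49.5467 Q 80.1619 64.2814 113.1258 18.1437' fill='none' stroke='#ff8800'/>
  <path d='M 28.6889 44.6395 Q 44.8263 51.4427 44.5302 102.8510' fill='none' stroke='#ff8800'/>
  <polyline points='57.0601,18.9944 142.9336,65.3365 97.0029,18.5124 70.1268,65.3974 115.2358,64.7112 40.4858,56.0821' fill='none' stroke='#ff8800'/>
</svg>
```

(bCNC post)
(Date: synthetic)
G21
G90
G00 X111.7979 Y83.7772
M3 S361
G01 X103.0470 Y80.5565 F3096
G01 X97.8850 Y80.7177
G01 X96.3119 Y84.2606
G01 X98.3276 Y91.1853
G01 X103.9323 Y101.4919
G01 X113.1258 Y115.1802
M5
G00 X28.6889 Y88.6844
M3 S361
G01 X33.6115 Y85.1776 F3096
G01 X37.6212 Y79.1928
G01 X40.7179 Y70.7299
G01 X42.9017 Y59.7890
G01 X44.1724 Y46.3700
G01 X44.5302 Y30.4729
M5
G00 X57.0601 Y114.3295
M3 S361
G01 X142.9336 Y67.9874 F3096
G01 X97.0029 Y114.8115
G01 X70.1268 Y67.9265
G01 X115.2358 Y68.6127
G01 X40.4858 Y77.2418
M5

viewBox `0 0 165.8852 133.3239` with mm width/height → 1 unit = 1 mm. Flip: y_m = 133.3239 − y_svg.

**Shape 1** — `<path>` quadratic bezier, stroke `#ff8800` → engrave (S361, F3096). Control points (SVG): P0=(111.7979,49.5467), P1=(80.1619,64.2814), P2=(113.1258,18.1437); sampled at t=k/6. Machine vertices: (111.7979,83.7772) → (103.0470,80.5565) → (97.8850,80.7177) → (96.3119,84.2606) → (98.3276,91.1853) → (103.9323,101.4919) → (113.1258,115.1802). Open path.

**Shape 2** — `<path>` quadratic bezier, stroke `#ff8800` → engrave (S361, F3096). Control points (SVG): P0=(28.6889,44.6395), P1=(44.8263,51.4427), P2=(44.5302,102.8510); sampled at t=k/6. Machine vertices: (28.6889,88.6844) → (33.6115,85.1776) → (37.6212,79.1928) → (40.7179,70.7299) → (42.9017,59.7890) → (44.1724,46.3700) → (44.5302,30.4729). Open path.

**Shape 3** — `<polyline>` open polyline, stroke `#ff8800` → engrave (S361, F3096). Machine vertices: (57.0601,114.3295) → (142.9336,67.9874) → (97.0029,114.8115) → (70.1268,67.9265) → (115.2358,68.6127) → (40.4858,77.2418). Open path.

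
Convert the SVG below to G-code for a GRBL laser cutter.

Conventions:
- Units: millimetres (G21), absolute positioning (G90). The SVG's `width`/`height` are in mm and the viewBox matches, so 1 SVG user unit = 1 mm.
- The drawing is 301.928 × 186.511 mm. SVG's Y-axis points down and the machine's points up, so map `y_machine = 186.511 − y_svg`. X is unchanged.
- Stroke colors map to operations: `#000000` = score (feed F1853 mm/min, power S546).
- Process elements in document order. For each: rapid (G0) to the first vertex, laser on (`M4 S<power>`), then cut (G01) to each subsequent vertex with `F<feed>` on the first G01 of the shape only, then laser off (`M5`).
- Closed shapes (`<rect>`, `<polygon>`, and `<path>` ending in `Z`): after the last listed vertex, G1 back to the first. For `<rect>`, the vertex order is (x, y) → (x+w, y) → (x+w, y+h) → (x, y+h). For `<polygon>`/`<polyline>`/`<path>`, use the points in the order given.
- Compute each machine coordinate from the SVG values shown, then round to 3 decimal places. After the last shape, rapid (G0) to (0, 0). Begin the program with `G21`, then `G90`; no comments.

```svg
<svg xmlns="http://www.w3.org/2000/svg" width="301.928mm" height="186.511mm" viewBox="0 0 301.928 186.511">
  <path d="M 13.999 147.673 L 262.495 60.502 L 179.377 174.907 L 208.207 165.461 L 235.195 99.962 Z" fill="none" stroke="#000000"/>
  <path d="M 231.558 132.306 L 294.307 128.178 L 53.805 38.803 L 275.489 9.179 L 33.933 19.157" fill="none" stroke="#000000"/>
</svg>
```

G21
G90
G0 X13.999 Y38.838
M4 S546
G01 X262.495 Y126.009 F1853
G01 X179.377 Y11.604
G01 X208.207 Y21.050
G01 X235.195 Y86.549
G01 X13.999 Y38.838
M5
G0 X231.558 Y54.205
M4 S546
G01 X294.307 Y58.333 F1853
G01 X53.805 Y147.708
G01 X275.489 Y177.332
G01 X33.933 Y167.354
M5
G0 X0.000 Y0.000

1 u = 1 mm; y_m = 186.511 − y.

[1] `<path>` closed polygon, #000000→score S546 F1853: (13.999,38.838) → (262.495,126.009) → (179.377,11.604) → (208.207,21.050) → (235.195,86.549) → (13.999,38.838) (closed)

[2] `<path>` open polyline, #000000→score S546 F1853: (231.558,54.205) → (294.307,58.333) → (53.805,147.708) → (275.489,177.332) → (33.933,167.354)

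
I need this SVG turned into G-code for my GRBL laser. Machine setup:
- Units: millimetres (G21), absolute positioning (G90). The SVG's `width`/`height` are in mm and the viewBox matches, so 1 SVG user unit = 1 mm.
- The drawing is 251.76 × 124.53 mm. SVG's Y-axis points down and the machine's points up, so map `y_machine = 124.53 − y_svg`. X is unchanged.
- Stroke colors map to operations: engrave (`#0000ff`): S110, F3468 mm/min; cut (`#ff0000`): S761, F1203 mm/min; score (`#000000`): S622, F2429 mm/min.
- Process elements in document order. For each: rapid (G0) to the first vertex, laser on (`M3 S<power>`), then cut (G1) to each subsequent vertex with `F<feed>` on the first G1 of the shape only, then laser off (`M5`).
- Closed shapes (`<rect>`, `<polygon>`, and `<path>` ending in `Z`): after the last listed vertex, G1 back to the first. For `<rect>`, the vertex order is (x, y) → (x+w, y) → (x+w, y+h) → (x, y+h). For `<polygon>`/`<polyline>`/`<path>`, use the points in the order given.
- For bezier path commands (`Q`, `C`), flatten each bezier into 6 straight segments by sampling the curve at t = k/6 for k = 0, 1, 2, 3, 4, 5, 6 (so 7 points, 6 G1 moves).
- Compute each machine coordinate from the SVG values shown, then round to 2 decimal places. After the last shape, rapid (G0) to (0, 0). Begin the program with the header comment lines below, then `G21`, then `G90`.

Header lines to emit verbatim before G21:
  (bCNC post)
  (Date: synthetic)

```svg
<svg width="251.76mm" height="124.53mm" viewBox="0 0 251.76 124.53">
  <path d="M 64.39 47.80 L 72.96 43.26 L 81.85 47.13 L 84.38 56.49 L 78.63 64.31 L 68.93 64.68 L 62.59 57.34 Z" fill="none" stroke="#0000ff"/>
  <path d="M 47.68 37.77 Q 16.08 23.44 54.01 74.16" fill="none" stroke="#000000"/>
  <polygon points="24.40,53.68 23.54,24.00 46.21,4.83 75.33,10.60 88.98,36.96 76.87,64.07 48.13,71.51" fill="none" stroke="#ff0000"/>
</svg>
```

Since the viewBox matches the mm dimensions, user units are millimetres directly. The only transform is the Y-flip y_m = 124.53 − y_svg.

Shape 1 is a regular polygon drawn with `<path>`. Its stroke #0000ff means engrave at S110, F3468. After flipping Y the toolpath is (64.39,76.73) → (72.96,81.27) → (81.85,77.40) → (84.38,68.04) → (78.63,60.22) → (68.93,59.85) → (62.59,67.19) → (64.39,76.73), returning to the start.

Shape 2 is a quadratic bezier drawn with `<path>`. Its stroke #000000 means score at S622, F2429. After flipping Y the toolpath is (47.68,86.76) → (39.08,89.73) → (34.34,89.09) → (33.46,84.83) → (36.45,76.96) → (43.30,65.47) → (54.01,50.37).

Shape 3 is a regular polygon drawn with `<polygon>`. Its stroke #ff0000 means cut at S761, F1203. After flipping Y the toolpath is (24.40,70.85) → (23.54,100.53) → (46.21,119.70) → (75.33,113.93) → (88.98,87.57) → (76.87,60.46) → (48.13,53.02) → (24.40,70.85), returning to the start.

(bCNC post)
(Date: synthetic)
G21
G90
G0 X64.39 Y76.73
M3 S110
G1 X72.96 Y81.27 F3468
G1 X81.85 Y77.40
G1 X84.38 Y68.04
G1 X78.63 Y60.22
G1 X68.93 Y59.85
G1 X62.59 Y67.19
G1 X64.39 Y76.73
M5
G0 X47.68 Y86.76
M3 S622
G1 X39.08 Y89.73 F2429
G1 X34.34 Y89.09
G1 X33.46 Y84.83
G1 X36.45 Y76.96
G1 X43.30 Y65.47
G1 X54.01 Y50.37
M5
G0 X24.40 Y70.85
M3 S761
G1 X23.54 Y100.53 F1203
G1 X46.21 Y119.70
G1 X75.33 Y113.93
G1 X88.98 Y87.57
G1 X76.87 Y60.46
G1 X48.13 Y53.02
G1 X24.40 Y70.85
M5
G0 X0.00 Y0.00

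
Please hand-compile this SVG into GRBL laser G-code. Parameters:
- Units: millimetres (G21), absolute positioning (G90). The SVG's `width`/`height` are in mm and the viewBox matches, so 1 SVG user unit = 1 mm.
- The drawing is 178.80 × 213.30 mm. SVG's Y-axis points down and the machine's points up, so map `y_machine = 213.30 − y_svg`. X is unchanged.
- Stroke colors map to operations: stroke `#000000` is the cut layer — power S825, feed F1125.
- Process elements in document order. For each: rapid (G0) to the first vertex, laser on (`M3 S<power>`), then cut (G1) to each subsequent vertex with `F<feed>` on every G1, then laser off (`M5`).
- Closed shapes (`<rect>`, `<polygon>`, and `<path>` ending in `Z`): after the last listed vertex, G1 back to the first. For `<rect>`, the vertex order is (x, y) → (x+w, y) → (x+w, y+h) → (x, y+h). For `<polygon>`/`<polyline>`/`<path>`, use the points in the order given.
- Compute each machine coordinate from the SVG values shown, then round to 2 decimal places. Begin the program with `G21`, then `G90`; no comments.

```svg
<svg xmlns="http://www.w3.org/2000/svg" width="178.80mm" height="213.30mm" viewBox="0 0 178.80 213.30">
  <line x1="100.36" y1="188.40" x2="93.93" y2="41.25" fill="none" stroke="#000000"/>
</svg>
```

G21
G90
G0 X100.36 Y24.90
M3 S825
G1 X93.93 Y172.05 F1125
M5

1 u = 1 mm; y_m = 213.30 − y.

[1] `<line>` line segment, #000000→cut S825 F1125: (100.36,24.90) → (93.93,172.05)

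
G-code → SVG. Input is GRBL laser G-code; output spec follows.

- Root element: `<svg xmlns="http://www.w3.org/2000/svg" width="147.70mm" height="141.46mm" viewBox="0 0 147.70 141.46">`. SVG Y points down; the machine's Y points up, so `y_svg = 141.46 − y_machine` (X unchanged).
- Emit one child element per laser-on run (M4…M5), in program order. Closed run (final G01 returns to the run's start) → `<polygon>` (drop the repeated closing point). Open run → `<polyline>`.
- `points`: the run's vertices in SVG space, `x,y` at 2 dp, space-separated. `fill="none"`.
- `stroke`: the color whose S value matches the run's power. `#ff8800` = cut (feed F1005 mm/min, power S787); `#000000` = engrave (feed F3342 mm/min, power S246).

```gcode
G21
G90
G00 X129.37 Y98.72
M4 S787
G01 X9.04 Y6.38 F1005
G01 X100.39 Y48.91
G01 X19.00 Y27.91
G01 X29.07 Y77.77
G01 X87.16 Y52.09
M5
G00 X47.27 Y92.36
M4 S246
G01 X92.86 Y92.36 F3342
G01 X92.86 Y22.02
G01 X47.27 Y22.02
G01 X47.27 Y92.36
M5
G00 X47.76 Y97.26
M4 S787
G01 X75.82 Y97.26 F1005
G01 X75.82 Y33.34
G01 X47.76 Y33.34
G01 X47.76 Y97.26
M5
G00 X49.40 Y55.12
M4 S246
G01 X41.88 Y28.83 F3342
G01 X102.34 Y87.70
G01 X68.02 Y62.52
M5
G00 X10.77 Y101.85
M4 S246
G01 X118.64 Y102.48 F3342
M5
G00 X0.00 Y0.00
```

<svg xmlns="http://www.w3.org/2000/svg" width="147.70mm" height="141.46mm" viewBox="0 0 147.70 141.46">
  <polyline points="129.37,42.74 9.04,135.08 100.39,92.55 19.00,113.55 29.07,63.69 87.16,89.37" fill="none" stroke="#ff8800"/>
  <polygon points="47.27,49.10 92.86,49.10 92.86,119.44 47.27,119.44" fill="none" stroke="#000000"/>
  <polygon points="47.76,44.20 75.82,44.20 75.82,108.12 47.76,108.12" fill="none" stroke="#ff8800"/>
  <polyline points="49.40,86.34 41.88,112.63 102.34,53.76 68.02,78.94" fill="none" stroke="#000000"/>
  <polyline points="10.77,39.61 118.64,38.98" fill="none" stroke="#000000"/>
</svg>

Machine Y-up, SVG Y-down with viewBox height 141.46, so y_svg = 141.46 − y_machine; X carries over.

Run 1: power S787 maps to stroke `#ff8800` (cut). The run is open, so emit a `<polyline>` with points (Y-flipped): 129.37,42.74 9.04,135.08 100.39,92.55 19.00,113.55 29.07,63.69 87.16,89.37.

Run 2: power S246 maps to stroke `#000000` (engrave). The run returns to its start, so emit a `<polygon>` with points (Y-flipped): 47.27,49.10 92.86,49.10 92.86,119.44 47.27,119.44.

Run 3: power S787 maps to stroke `#ff8800` (cut). The run returns to its start, so emit a `<polygon>` with points (Y-flipped): 47.76,44.20 75.82,44.20 75.82,108.12 47.76,108.12.

Run 4: S246 ⇒ engrave layer `#000000`. The run is open, so emit a `<polyline>` with points (Y-flipped): 49.40,86.34 41.88,112.63 102.34,53.76 68.02,78.94.

Run 5: S246 ⇒ engrave layer `#000000`. The run is open, so emit a `<polyline>` with points (Y-flipped): 10.77,39.61 118.64,38.98.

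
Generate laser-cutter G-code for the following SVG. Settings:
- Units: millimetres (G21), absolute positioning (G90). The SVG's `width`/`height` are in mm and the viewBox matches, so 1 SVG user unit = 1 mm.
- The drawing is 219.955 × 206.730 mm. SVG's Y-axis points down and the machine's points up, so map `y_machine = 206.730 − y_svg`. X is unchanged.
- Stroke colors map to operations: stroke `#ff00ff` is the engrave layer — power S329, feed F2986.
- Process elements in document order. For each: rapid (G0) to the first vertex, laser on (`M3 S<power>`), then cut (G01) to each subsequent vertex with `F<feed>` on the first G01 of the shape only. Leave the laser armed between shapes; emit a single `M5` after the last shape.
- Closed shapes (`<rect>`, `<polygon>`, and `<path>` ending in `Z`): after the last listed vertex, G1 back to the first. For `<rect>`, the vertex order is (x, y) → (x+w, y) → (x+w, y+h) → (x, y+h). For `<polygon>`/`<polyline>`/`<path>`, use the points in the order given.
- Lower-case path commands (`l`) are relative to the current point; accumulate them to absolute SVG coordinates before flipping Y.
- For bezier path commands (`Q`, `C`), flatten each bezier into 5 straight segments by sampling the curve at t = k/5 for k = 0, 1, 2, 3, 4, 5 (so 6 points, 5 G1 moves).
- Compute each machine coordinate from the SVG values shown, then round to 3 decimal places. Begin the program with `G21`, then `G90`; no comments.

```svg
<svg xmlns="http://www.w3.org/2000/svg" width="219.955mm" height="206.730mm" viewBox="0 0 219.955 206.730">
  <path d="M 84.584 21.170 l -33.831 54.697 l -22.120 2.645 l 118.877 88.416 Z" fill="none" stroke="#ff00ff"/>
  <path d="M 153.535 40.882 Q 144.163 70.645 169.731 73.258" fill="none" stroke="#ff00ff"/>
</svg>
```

1 u = 1 mm; y_m = 206.730 − y.

[1] `<path>` closed polygon, #ff00ff→engrave S329 F2986: (84.584,185.560) → (50.753,130.863) → (28.633,128.218) → (147.510,39.802) → (84.584,185.560) (closed)

[2] `<path>` quadratic bezier, #ff00ff→engrave S329 F2986: (153.535,165.848) → (151.184,155.029) → (151.628,146.382) → (154.867,139.906) → (160.901,135.603) → (169.731,133.472)

G21
G90
G0 X84.584 Y185.560
M3 S329
G01 X50.753 Y130.863 F2986
G01 X28.633 Y128.218
G01 X147.510 Y39.802
G01 X84.584 Y185.560
G0 X153.535 Y165.848
M3 S329
G01 X151.184 Y155.029 F2986
G01 X151.628 Y146.382
G01 X154.867 Y139.906
G01 X160.901 Y135.603
G01 X169.731 Y133.472
M5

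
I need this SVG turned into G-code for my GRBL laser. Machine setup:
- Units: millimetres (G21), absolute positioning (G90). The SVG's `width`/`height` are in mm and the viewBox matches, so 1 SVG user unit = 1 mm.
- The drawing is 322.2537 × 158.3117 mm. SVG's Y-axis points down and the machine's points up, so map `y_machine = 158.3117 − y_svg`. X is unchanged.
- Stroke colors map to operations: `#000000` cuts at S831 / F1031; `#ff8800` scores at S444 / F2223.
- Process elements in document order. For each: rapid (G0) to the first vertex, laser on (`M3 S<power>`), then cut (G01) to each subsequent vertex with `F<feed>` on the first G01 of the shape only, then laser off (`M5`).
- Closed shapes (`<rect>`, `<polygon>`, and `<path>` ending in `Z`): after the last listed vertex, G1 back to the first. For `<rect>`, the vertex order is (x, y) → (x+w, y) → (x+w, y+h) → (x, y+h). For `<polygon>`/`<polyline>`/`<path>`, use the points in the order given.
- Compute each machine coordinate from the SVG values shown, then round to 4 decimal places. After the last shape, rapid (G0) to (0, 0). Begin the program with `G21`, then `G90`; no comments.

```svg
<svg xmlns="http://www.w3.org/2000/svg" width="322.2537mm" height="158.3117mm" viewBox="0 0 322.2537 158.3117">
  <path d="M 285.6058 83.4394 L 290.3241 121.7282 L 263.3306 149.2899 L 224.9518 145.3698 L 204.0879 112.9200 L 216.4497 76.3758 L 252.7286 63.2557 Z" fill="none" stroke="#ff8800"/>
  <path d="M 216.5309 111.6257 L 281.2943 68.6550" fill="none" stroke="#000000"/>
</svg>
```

G21
G90
G0 X285.6058 Y74.8723
M3 S444
G01 X290.3241 Y36.5835 F2223
G01 X263.3306 Y9.0218
G01 X224.9518 Y12.9419
G01 X204.0879 Y45.3917
G01 X216.4497 Y81.9359
G01 X252.7286 Y95.0560
G01 X285.6058 Y74.8723
M5
G0 X216.5309 Y46.6860
M3 S831
G01 X281.2943 Y89.6567 F1031
M5
G0 X0.0000 Y0.0000

viewBox `0 0 322.2537 158.3117` with mm width/height → 1 unit = 1 mm. Flip: y_m = 158.3117 − y_svg.

**Shape 1** — `<path>` regular polygon, stroke `#ff8800` → score (S444, F2223). Machine vertices: (285.6058,74.8723) → (290.3241,36.5835) → (263.3306,9.0218) → (224.9518,12.9419) → (204.0879,45.3917) → (216.4497,81.9359) → (252.7286,95.0560) → (285.6058,74.8723). Closed: final G1 returns to the first vertex.

**Shape 2** — `<path>` line segment, stroke `#000000` → cut (S831, F1031). Machine vertices: (216.5309,46.6860) → (281.2943,89.6567). Open path.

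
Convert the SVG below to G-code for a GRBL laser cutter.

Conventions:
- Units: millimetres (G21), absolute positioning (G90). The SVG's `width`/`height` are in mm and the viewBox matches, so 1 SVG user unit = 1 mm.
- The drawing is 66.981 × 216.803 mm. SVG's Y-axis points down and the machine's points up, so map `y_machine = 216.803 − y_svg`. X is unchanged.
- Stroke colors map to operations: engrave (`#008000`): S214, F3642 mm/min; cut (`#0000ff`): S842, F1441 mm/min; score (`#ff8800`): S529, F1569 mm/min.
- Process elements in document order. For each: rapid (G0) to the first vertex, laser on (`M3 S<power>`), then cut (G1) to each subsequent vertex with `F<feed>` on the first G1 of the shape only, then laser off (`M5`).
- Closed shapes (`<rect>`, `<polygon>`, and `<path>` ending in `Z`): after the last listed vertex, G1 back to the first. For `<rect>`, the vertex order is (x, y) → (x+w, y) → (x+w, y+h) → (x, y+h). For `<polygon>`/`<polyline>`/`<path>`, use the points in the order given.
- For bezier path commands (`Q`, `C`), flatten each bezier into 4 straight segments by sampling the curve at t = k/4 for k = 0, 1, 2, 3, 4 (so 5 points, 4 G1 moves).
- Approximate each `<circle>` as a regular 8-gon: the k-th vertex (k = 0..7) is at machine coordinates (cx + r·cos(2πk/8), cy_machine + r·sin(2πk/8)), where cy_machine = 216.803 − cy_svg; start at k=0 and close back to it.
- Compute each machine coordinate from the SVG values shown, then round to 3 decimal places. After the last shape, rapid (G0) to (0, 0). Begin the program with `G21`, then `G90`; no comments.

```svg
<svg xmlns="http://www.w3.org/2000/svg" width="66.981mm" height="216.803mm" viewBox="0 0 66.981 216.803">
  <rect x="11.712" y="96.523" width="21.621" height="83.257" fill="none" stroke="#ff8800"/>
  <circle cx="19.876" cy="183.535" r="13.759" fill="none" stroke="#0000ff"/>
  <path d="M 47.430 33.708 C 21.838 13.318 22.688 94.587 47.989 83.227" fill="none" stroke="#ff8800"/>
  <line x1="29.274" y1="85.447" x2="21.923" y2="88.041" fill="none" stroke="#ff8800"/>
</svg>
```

G21
G90
G0 X11.712 Y120.280
M3 S529
G1 X33.333 Y120.280 F1569
G1 X33.333 Y37.023
G1 X11.712 Y37.023
G1 X11.712 Y120.280
M5
G0 X33.635 Y33.268
M3 S842
G1 X29.605 Y42.997 F1441
G1 X19.876 Y47.027
G1 X10.147 Y42.997
G1 X6.117 Y33.268
G1 X10.147 Y23.539
G1 X19.876 Y19.509
G1 X29.605 Y23.539
G1 X33.635 Y33.268
M5
G0 X47.430 Y183.095
M3 S529
G1 X33.163 Y182.362 F1569
G1 X28.625 Y161.722
G1 X33.629 Y139.388
G1 X47.989 Y133.576
M5
G0 X29.274 Y131.356
M3 S529
G1 X21.923 Y128.762 F1569
M5
G0 X0.000 Y0.000

1 u = 1 mm; y_m = 216.803 − y.

[1] `<rect>` rectangle, #ff8800→score S529 F1569: (11.712,120.280) → (33.333,120.280) → (33.333,37.023) → (11.712,37.023) → (11.712,120.280) (closed)

[2] `<circle>` circle, #0000ff→cut S842 F1441: (33.635,33.268) → (29.605,42.997) → (19.876,47.027) → (10.147,42.997) → (6.117,33.268) → (10.147,23.539) → (19.876,19.509) → (29.605,23.539) → (33.635,33.268) (closed)

[3] `<path>` cubic bezier, #ff8800→score S529 F1569: (47.430,183.095) → (33.163,182.362) → (28.625,161.722) → (33.629,139.388) → (47.989,133.576)

[4] `<line>` line segment, #ff8800→score S529 F1569: (29.274,131.356) → (21.923,128.762)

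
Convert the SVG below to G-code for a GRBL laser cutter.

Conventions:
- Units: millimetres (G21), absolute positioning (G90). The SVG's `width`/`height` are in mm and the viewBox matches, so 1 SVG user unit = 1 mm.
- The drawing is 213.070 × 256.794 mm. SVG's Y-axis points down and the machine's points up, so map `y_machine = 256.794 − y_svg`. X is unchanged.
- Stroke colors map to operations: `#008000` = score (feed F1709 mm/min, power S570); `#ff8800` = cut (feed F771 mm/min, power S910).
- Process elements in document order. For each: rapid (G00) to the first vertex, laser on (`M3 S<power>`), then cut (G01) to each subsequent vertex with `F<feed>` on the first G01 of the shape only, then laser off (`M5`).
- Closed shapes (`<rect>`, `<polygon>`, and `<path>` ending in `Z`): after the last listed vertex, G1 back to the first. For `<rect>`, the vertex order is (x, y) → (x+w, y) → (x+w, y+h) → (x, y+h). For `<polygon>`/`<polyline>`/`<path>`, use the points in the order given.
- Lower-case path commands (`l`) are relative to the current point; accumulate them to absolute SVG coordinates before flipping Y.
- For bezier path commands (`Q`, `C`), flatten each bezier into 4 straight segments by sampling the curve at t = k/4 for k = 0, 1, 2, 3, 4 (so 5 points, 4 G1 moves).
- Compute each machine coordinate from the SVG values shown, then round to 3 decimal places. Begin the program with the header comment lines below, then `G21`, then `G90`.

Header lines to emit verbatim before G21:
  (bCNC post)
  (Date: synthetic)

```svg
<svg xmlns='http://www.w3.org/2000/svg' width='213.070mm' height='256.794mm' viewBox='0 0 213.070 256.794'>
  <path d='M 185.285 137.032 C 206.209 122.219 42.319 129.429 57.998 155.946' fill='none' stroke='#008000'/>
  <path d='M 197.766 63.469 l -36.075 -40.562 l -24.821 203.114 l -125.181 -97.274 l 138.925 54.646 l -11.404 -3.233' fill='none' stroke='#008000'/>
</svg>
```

viewBox `0 0 213.070 256.794` with mm width/height → 1 unit = 1 mm. Flip: y_m = 256.794 − y_svg.

**Shape 1** — `<path>` cubic bezier, stroke `#008000` → score (S570, F1709). Control points (SVG): P0=(185.285,137.032), P1=(206.209,122.219), P2=(42.319,129.429), P3=(57.998,155.946); sampled at t=k/4. Machine vertices: (185.285,119.762) → (172.019,126.785) → (123.608,125.804) → (74.214,117.073) → (57.998,100.848). Open path.

**Shape 2** — `<path>` open polyline, stroke `#008000` → score (S570, F1709). Machine vertices: (197.766,193.325) → (161.691,233.887) → (136.870,30.773) → (11.689,128.047) → (150.614,73.401) → (139.210,76.634). Open path.

(bCNC post)
(Date: synthetic)
G21
G90
G00 X185.285 Y119.762
M3 S570
G01 X172.019 Y126.785 F1709
G01 X123.608 Y125.804
G01 X74.214 Y117.073
G01 X57.998 Y100.848
M5
G00 X197.766 Y193.325
M3 S570
G01 X161.691 Y233.887 F1709
G01 X136.870 Y30.773
G01 X11.689 Y128.047
G01 X150.614 Y73.401
G01 X139.210 Y76.634
M5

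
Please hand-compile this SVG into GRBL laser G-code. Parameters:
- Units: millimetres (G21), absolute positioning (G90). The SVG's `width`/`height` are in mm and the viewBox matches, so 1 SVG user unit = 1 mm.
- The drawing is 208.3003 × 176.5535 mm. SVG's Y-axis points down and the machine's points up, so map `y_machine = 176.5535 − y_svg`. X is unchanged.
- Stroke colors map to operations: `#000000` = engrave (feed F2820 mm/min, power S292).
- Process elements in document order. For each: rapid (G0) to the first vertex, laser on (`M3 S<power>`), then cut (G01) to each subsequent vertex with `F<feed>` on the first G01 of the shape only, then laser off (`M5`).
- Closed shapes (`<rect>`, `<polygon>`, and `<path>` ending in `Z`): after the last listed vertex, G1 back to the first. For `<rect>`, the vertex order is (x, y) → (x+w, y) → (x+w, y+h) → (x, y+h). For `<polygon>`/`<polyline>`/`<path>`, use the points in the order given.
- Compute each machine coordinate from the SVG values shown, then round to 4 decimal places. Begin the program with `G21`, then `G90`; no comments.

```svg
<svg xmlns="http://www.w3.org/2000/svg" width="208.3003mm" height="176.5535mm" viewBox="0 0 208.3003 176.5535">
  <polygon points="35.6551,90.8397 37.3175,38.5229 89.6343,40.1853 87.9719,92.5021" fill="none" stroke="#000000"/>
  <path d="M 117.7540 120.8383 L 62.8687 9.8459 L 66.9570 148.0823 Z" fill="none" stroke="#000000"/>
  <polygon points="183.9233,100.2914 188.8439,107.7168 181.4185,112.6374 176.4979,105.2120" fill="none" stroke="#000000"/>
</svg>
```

viewBox `0 0 208.3003 176.5535` with mm width/height → 1 unit = 1 mm. Flip: y_m = 176.5535 − y_svg.

**Shape 1** — `<polygon>` regular polygon, stroke `#000000` → engrave (S292, F2820). Machine vertices: (35.6551,85.7138) → (37.3175,138.0306) → (89.6343,136.3682) → (87.9719,84.0514) → (35.6551,85.7138). Closed: final G1 returns to the first vertex.

**Shape 2** — `<path>` closed polygon, stroke `#000000` → engrave (S292, F2820). Machine vertices: (117.7540,55.7152) → (62.8687,166.7076) → (66.9570,28.4712) → (117.7540,55.7152). Closed: final G1 returns to the first vertex.

**Shape 3** — `<polygon>` regular polygon, stroke `#000000` → engrave (S292, F2820). Machine vertices: (183.9233,76.2621) → (188.8439,68.8367) → (181.4185,63.9161) → (176.4979,71.3415) → (183.9233,76.2621). Closed: final G1 returns to the first vertex.

G21
G90
G0 X35.6551 Y85.7138
M3 S292
G01 X37.3175 Y138.0306 F2820
G01 X89.6343 Y136.3682
G01 X87.9719 Y84.0514
G01 X35.6551 Y85.7138
M5
G0 X117.7540 Y55.7152
M3 S292
G01 X62.8687 Y166.7076 F2820
G01 X66.9570 Y28.4712
G01 X117.7540 Y55.7152
M5
G0 X183.9233 Y76.2621
M3 S292
G01 X188.8439 Y68.8367 F2820
G01 X181.4185 Y63.9161
G01 X176.4979 Y71.3415
G01 X183.9233 Y76.2621
M5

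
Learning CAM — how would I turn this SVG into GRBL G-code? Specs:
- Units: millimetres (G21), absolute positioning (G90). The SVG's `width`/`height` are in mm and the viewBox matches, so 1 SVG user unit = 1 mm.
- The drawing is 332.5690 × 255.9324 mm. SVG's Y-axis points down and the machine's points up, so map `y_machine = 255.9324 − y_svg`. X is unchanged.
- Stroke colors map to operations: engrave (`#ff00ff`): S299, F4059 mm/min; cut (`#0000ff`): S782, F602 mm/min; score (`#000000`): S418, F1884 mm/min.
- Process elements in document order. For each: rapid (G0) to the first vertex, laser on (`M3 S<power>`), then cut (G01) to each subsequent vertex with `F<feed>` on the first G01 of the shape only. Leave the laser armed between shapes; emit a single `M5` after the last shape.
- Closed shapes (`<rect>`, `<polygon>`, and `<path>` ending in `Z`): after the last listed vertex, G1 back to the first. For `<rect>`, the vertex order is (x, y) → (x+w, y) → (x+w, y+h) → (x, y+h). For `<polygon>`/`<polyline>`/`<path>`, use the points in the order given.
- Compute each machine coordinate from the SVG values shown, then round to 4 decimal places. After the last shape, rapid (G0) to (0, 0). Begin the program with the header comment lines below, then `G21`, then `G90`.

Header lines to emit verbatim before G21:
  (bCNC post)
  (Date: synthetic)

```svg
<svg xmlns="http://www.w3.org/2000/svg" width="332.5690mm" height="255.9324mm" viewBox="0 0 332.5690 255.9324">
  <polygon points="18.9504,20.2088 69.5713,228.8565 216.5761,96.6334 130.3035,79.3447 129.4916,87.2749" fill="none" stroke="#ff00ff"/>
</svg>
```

(bCNC post)
(Date: synthetic)
G21
G90
G0 X18.9504 Y235.7236
M3 S299
G01 X69.5713 Y27.0759 F4059
G01 X216.5761 Y159.2990
G01 X130.3035 Y176.5877
G01 X129.4916 Y168.6575
G01 X18.9504 Y235.7236
M5
G0 X0.0000 Y0.0000

viewBox `0 0 332.5690 255.9324` with mm width/height → 1 unit = 1 mm. Flip: y_m = 255.9324 − y_svg.

**Shape 1** — `<polygon>` closed polygon, stroke `#ff00ff` → engrave (S299, F4059). Machine vertices: (18.9504,235.7236) → (69.5713,27.0759) → (216.5761,159.2990) → (130.3035,176.5877) → (129.4916,168.6575) → (18.9504,235.7236). Closed: final G1 returns to the first vertex.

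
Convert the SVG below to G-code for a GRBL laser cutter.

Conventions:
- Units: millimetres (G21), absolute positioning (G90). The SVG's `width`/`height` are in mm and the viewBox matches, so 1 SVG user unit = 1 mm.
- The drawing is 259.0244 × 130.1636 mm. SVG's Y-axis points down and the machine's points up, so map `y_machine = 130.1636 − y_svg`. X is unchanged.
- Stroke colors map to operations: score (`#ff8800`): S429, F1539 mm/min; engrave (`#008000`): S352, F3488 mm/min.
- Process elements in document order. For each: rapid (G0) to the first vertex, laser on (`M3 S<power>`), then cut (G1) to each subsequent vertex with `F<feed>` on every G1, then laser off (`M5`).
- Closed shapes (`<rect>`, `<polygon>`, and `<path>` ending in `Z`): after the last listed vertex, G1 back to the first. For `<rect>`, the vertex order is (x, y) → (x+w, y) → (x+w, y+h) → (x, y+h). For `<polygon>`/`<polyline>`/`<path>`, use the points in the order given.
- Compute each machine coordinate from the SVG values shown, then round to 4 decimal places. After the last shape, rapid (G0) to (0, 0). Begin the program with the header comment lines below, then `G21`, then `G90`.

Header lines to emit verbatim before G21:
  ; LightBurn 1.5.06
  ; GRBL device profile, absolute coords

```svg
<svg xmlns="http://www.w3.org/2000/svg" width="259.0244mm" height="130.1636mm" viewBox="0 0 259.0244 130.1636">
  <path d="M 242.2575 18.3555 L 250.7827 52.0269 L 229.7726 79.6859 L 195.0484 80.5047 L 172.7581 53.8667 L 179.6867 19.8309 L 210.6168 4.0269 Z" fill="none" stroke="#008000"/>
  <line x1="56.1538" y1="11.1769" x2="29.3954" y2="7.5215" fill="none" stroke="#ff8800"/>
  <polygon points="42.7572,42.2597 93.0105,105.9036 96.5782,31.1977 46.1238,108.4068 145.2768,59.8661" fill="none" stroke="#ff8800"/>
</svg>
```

; LightBurn 1.5.06
; GRBL device profile, absolute coords
G21
G90
G0 X242.2575 Y111.8081
M3 S352
G1 X250.7827 Y78.1367 F3488
G1 X229.7726 Y50.4777 F3488
G1 X195.0484 Y49.6589 F3488
G1 X172.7581 Y76.2969 F3488
G1 X179.6867 Y110.3327 F3488
G1 X210.6168 Y126.1367 F3488
G1 X242.2575 Y111.8081 F3488
M5
G0 X56.1538 Y118.9867
M3 S429
G1 X29.3954 Y122.6421 F1539
M5
G0 X42.7572 Y87.9039
M3 S429
G1 X93.0105 Y24.2600 F1539
G1 X96.5782 Y98.9659 F1539
G1 X46.1238 Y21.7568 F1539
G1 X145.2768 Y70.2975 F1539
G1 X42.7572 Y87.9039 F1539
M5
G0 X0.0000 Y0.0000

viewBox `0 0 259.0244 130.1636` with mm width/height → 1 unit = 1 mm. Flip: y_m = 130.1636 − y_svg.

**Shape 1** — `<path>` regular polygon, stroke `#008000` → engrave (S352, F3488). Machine vertices: (242.2575,111.8081) → (250.7827,78.1367) → (229.7726,50.4777) → (195.0484,49.6589) → (172.7581,76.2969) → (179.6867,110.3327) → (210.6168,126.1367) → (242.2575,111.8081). Closed: final G1 returns to the first vertex.

**Shape 2** — `<line>` line segment, stroke `#ff8800` → score (S429, F1539). Machine vertices: (56.1538,118.9867) → (29.3954,122.6421). Open path.

**Shape 3** — `<polygon>` closed polygon, stroke `#ff8800` → score (S429, F1539). Machine vertices: (42.7572,87.9039) → (93.0105,24.2600) → (96.5782,98.9659) → (46.1238,21.7568) → (145.2768,70.2975) → (42.7572,87.9039). Closed: final G1 returns to the first vertex.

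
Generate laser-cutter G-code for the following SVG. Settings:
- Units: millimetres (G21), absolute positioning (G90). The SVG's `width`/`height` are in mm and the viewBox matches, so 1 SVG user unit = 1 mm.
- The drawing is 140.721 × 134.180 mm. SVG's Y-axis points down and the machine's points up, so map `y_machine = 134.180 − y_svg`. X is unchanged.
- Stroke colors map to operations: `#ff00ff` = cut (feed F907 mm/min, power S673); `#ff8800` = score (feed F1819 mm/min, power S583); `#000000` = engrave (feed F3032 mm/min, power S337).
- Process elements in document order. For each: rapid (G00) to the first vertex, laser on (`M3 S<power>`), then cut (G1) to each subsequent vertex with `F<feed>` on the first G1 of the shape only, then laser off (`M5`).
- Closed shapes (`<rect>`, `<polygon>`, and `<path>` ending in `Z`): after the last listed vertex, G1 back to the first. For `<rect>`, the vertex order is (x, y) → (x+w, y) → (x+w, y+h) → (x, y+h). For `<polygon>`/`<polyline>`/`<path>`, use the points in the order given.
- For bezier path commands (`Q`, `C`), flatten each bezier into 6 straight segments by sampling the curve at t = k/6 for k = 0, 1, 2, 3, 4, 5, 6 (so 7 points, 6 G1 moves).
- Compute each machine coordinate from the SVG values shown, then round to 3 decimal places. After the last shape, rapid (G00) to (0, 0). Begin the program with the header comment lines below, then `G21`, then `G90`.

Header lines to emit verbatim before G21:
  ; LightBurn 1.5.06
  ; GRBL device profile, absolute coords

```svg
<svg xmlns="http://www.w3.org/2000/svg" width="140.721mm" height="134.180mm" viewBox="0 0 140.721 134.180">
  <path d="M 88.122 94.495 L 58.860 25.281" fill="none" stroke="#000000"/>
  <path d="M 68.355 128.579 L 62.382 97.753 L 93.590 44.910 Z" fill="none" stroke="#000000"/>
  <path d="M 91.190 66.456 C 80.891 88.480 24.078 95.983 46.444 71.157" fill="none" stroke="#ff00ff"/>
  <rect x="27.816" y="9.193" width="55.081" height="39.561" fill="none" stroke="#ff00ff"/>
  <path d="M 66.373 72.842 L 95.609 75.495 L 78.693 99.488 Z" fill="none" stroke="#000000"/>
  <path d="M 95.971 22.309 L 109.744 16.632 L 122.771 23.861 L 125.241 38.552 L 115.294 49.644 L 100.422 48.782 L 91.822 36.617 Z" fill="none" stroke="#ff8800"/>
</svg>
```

1 u = 1 mm; y_m = 134.180 − y.

[1] `<path>` line segment, #000000→engrave S337 F3032: (88.122,39.685) → (58.860,108.899)

[2] `<path>` closed polygon, #000000→engrave S337 F3032: (68.355,5.601) → (62.382,36.427) → (93.590,89.270) → (68.355,5.601) (closed)

[3] `<path>` cubic bezier, #ff00ff→cut S673 F907: (91.190,67.724) → (82.746,58.005) → (70.042,51.200) → (56.568,47.805) → (45.816,48.314) → (41.277,53.222) → (46.444,63.023)

[4] `<rect>` rectangle, #ff00ff→cut S673 F907: (27.816,124.987) → (82.897,124.987) → (82.897,85.426) → (27.816,85.426) → (27.816,124.987) (closed)

[5] `<path>` regular polygon, #000000→engrave S337 F3032: (66.373,61.338) → (95.609,58.685) → (78.693,34.692) → (66.373,61.338) (closed)

[6] `<path>` regular polygon, #ff8800→score S583 F1819: (95.971,111.871) → (109.744,117.548) → (122.771,110.319) → (125.241,95.628) → (115.294,84.536) → (100.422,85.398) → (91.822,97.563) → (95.971,111.871) (closed)

; LightBurn 1.5.06
; GRBL device profile, absolute coords
G21
G90
G00 X88.122 Y39.685
M3 S337
G1 X58.860 Y108.899 F3032
M5
G00 X68.355 Y5.601
M3 S337
G1 X62.382 Y36.427 F3032
G1 X93.590 Y89.270
G1 X68.355 Y5.601
M5
G00 X91.190 Y67.724
M3 S673
G1 X82.746 Y58.005 F907
G1 X70.042 Y51.200
G1 X56.568 Y47.805
G1 X45.816 Y48.314
G1 X41.277 Y53.222
G1 X46.444 Y63.023
M5
G00 X27.816 Y124.987
M3 S673
G1 X82.897 Y124.987 F907
G1 X82.897 Y85.426
G1 X27.816 Y85.426
G1 X27.816 Y124.987
M5
G00 X66.373 Y61.338
M3 S337
G1 X95.609 Y58.685 F3032
G1 X78.693 Y34.692
G1 X66.373 Y61.338
M5
G00 X95.971 Y111.871
M3 S583
G1 X109.744 Y117.548 F1819
G1 X122.771 Y110.319
G1 X125.241 Y95.628
G1 X115.294 Y84.536
G1 X100.422 Y85.398
G1 X91.822 Y97.563
G1 X95.971 Y111.871
M5
G00 X0.000 Y0.000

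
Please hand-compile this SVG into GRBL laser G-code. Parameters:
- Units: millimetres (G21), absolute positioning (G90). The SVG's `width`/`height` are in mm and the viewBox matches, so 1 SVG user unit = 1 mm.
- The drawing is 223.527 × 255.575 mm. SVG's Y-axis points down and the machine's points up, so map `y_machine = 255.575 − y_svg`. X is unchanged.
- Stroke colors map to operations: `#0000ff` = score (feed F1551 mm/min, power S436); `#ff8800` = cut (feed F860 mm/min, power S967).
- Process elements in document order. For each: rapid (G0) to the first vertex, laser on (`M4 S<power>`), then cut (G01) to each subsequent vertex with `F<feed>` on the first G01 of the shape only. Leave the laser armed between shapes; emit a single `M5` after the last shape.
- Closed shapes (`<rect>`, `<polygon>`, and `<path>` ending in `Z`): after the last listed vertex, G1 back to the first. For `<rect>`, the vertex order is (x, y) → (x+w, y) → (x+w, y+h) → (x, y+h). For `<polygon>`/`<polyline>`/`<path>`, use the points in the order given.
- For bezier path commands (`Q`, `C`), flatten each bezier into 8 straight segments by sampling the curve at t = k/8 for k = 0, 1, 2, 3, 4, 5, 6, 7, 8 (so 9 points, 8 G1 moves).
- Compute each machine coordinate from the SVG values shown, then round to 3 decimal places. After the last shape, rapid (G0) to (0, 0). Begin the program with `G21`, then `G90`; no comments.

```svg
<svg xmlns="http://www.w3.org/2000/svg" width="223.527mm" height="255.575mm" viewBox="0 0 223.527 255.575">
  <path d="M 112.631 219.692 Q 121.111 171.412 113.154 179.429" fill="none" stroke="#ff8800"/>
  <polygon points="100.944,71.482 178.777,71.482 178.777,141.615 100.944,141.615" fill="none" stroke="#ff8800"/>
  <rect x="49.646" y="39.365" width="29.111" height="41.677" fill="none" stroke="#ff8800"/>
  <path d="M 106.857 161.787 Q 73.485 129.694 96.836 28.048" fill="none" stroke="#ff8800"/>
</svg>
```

G21
G90
G0 X112.631 Y35.883
M4 S967
G01 X114.494 Y47.073 F860
G01 X115.844 Y56.504
G01 X116.680 Y64.176
G01 X117.002 Y70.089
G01 X116.810 Y74.242
G01 X116.105 Y76.636
G01 X114.886 Y77.271
G01 X113.154 Y76.146
G0 X100.944 Y184.093
M4 S967
G01 X178.777 Y184.093 F860
G01 X178.777 Y113.960
G01 X100.944 Y113.960
G01 X100.944 Y184.093
G0 X49.646 Y216.210
M4 S967
G01 X78.757 Y216.210 F860
G01 X78.757 Y174.533
G01 X49.646 Y174.533
G01 X49.646 Y216.210
G0 X106.857 Y93.788
M4 S967
G01 X99.400 Y102.898 F860
G01 X93.716 Y114.182
G01 X89.805 Y127.639
G01 X87.666 Y143.269
G01 X87.299 Y161.073
G01 X88.706 Y181.051
G01 X91.885 Y203.202
G01 X96.836 Y227.527
M5
G0 X0.000 Y0.000

viewBox `0 0 223.527 255.575` with mm width/height → 1 unit = 1 mm. Flip: y_m = 255.575 − y_svg.

**Shape 1** — `<path>` quadratic bezier, stroke `#ff8800` → cut (S967, F860). Control points (SVG): P0=(112.631,219.692), P1=(121.111,171.412), P2=(113.154,179.429); sampled at t=k/8. Machine vertices: (112.631,35.883) → (114.494,47.073) → (115.844,56.504) → (116.680,64.176) → (117.002,70.089) → (116.810,74.242) → (116.105,76.636) → (114.886,77.271) → (113.154,76.146). Open path.

**Shape 2** — `<polygon>` rectangle, stroke `#ff8800` → cut (S967, F860). Machine vertices: (100.944,184.093) → (178.777,184.093) → (178.777,113.960) → (100.944,113.960) → (100.944,184.093). Closed: final G1 returns to the first vertex.

**Shape 3** — `<rect>` rectangle, stroke `#ff8800` → cut (S967, F860). Machine vertices: (49.646,216.210) → (78.757,216.210) → (78.757,174.533) → (49.646,174.533) → (49.646,216.210). Closed: final G1 returns to the first vertex.

**Shape 4** — `<path>` quadratic bezier, stroke `#ff8800` → cut (S967, F860). Control points (SVG): P0=(106.857,161.787), P1=(73.485,129.694), P2=(96.836,28.048); sampled at t=k/8. Machine vertices: (106.857,93.788) → (99.400,102.898) → (93.716,114.182) → (89.805,127.639) → (87.666,143.269) → (87.299,161.073) → (88.706,181.051) → (91.885,203.202) → (96.836,227.527). Open path.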